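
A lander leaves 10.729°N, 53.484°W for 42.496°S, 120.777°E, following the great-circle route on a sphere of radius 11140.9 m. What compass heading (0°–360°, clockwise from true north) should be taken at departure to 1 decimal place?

With φ₁ = 0.1873, φ₂ = -0.7417, Δλ = 3.0414 rad, the forward-azimuth formula gives
θ = atan2( sin Δλ cos φ₂ , cos φ₁ sin φ₂ − sin φ₁ cos φ₂ cos Δλ ) = atan2(0.0737, -0.5272) = 172.04°.
So the initial bearing is 172.0°.

172.0°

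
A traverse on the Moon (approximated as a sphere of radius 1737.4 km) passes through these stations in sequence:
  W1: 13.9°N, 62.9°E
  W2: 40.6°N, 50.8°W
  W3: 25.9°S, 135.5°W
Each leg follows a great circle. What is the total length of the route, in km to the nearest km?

6090 km

Leg W1→W2: central angle 1.7112 rad, distance 2973.0 km.
Leg W2→W3: central angle 1.7938 rad, distance 3116.6 km.
Total: 2973.0 + 3116.6 ≈ 6090 km.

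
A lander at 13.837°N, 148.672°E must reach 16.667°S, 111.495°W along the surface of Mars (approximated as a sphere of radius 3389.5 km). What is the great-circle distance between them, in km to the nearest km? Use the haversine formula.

6102 km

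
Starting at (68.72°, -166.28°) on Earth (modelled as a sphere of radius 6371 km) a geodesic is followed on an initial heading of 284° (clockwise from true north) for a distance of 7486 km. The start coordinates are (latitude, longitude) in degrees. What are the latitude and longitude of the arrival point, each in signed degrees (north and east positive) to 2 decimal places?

26.12°, 99.37°

Angular distance δ = d/R = 7486/6371 = 1.17501 rad; initial bearing θ = 4.9567 rad.
sin φ₂ = sin φ₁ cos δ + cos φ₁ sin δ cos θ = (0.9318)(0.3855) + (0.3629)(0.9227)(0.2419) = 0.4403, so φ₂ = 26.12°.
Δλ = atan2(sin θ sin δ cos φ₁, cos δ − sin φ₁ sin φ₂) = atan2(-0.3249, -0.0247) = -94.349°.
λ₂ = -166.280° − 94.349° = -260.63° → 99.37° after wrapping to (−180°, 180°].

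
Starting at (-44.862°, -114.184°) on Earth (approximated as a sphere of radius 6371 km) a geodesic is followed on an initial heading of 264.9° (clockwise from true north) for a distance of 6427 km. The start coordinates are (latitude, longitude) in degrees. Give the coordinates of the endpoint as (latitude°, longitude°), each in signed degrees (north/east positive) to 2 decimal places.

-25.42°, 176.88°

Angular distance δ = d/R = 6427/6371 = 1.00879 rad; initial bearing θ = 4.6234 rad.
sin φ₂ = sin φ₁ cos δ + cos φ₁ sin δ cos θ = (-0.7054)(0.5329) + (0.7088)(0.8462)(-0.0889) = -0.4292, so φ₂ = -25.42°.
Δλ = atan2(sin θ sin δ cos φ₁, cos δ − sin φ₁ sin φ₂) = atan2(-0.5974, 0.2301) = -68.934°.
λ₂ = -114.184° − 68.934° = -183.12° → 176.88° after wrapping to (−180°, 180°].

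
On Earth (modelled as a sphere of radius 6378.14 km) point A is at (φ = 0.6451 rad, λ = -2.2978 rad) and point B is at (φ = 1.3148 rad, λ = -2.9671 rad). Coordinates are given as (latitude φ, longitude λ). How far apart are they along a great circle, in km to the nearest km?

4702 km

Let φ₁ = 0.6451 rad, φ₂ = 1.3148 rad, and Δλ = -0.6693 rad.
cos c = sin φ₁ sin φ₂ + cos φ₁ cos φ₂ cos Δλ = (0.6013)(0.9674) + (0.7990)(0.2532)(0.7843) = 0.74036,
so c = arccos(0.74036) = 0.73719 rad.
Distance = R·c = 6378.14 × 0.7372 ≈ 4702 km.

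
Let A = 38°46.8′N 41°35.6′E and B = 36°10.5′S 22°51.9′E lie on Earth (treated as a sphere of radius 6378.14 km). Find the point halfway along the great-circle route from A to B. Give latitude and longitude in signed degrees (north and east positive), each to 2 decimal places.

1.32°, 32.06°

The central angle between A and B is δ = 1.3426 rad.
With f = 0.5, the slerp weights are sin((1−f)δ)/sin δ = 0.6385 and sin(fδ)/sin δ = 0.6385.
Weighted sum of the unit vectors: (0.6385)·(0.5830,0.5175,0.6263) + (0.6385)·(0.7438,0.3137,-0.5903) = (0.8472, 0.5307, 0.0230).
Converting back: φ = atan2(z, √(x²+y²)) = 1.32°, λ = atan2(y, x) = 32.06°.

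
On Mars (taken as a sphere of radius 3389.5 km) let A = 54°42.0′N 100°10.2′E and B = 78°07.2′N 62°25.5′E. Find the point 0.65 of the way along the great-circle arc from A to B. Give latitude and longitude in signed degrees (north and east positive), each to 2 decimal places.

70.86°, 85.38°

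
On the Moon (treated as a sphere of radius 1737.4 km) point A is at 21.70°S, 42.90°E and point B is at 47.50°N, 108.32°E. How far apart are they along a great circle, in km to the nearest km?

In radians: φ₁ = -0.3787, φ₂ = 0.8290, Δλ = 65.420° = 1.1418 rad.
cos c = sin φ₁ sin φ₂ + cos φ₁ cos φ₂ cos Δλ = (-0.3697)(0.7373) + (0.9291)(0.6756)(0.4160) = -0.01150,
so c = arccos(-0.01150) = 1.58230 rad.
Distance = R·c = 1737.4 × 1.5823 ≈ 2749 km.

2749 km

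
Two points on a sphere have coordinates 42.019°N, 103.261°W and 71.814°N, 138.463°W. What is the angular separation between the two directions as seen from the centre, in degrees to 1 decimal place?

34.4°

With latitudes φ₁ = 42.019°, φ₂ = 71.814° and longitude difference Δλ = -35.202°:
Haversine: a = sin²(Δφ/2) + cos φ₁ cos φ₂ sin²(Δλ/2) = 0.0661 + (0.7429)(0.3121)(0.0914) = 0.08730.
Central angle c = 2·arcsin(√a) = 0.59988 rad.
So the angular separation is 34.4°.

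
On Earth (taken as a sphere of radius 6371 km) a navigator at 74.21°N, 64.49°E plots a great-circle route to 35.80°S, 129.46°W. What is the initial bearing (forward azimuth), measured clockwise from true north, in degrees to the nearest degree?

Δλ = 166.050° = 2.8981 rad.
y = sin Δλ · cos φ₂ = (0.2411)(0.8111) = 0.1955
x = cos φ₁ sin φ₂ − sin φ₁ cos φ₂ cos Δλ = (0.2721)(-0.5850) − (0.9623)(0.8111)(-0.9705) = 0.5983
θ = atan2(y, x) = 18.10°, so the bearing is 18°.

18°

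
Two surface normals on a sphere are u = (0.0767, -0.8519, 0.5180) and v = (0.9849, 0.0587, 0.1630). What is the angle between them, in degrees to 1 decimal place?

u·v = 0.1100; |u| = 1.0000, |v| = 1.0000.
cos θ = (u·v)/(|u||v|) = 0.1100, so θ = 83.7°.

83.7°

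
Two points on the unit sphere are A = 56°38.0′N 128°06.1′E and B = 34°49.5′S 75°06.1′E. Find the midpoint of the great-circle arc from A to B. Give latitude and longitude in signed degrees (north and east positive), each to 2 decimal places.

12.09°, 95.97°

The central angle between A and B is δ = 1.7775 rad.
With f = 0.5, the slerp weights are sin((1−f)δ)/sin δ = 0.7932 and sin(fδ)/sin δ = 0.7932.
Weighted sum of the unit vectors: (0.7932)·(-0.3394,0.4328,0.8352) + (0.7932)·(0.2111,0.7933,-0.5711) = (-0.1018, 0.9725, 0.2095).
Converting back: φ = atan2(z, √(x²+y²)) = 12.09°, λ = atan2(y, x) = 95.97°.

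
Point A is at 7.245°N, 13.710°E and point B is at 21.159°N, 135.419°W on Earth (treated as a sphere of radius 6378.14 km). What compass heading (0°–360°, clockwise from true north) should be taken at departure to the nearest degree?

With φ₁ = 0.1264, φ₂ = 0.3693, Δλ = -2.6028 rad, the forward-azimuth formula gives
θ = atan2( sin Δλ cos φ₂ , cos φ₁ sin φ₂ − sin φ₁ cos φ₂ cos Δλ ) = atan2(-0.4785, 0.4590) = -46.19°.
Adding 360° brings this into [0°, 360°): 314°.

314°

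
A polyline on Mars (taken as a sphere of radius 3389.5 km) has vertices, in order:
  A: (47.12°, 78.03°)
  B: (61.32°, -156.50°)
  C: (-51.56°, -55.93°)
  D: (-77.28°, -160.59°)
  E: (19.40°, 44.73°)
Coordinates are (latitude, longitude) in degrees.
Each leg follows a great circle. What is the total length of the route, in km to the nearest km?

Leg A→B: central angle 1.1002 rad, distance 3729.3 km.
Leg B→C: central angle 2.4067 rad, distance 8157.5 km.
Leg C→D: central angle 0.7534 rad, distance 2553.5 km.
Leg D→E: central angle 2.1080 rad, distance 7145.1 km.
Total: 3729.3 + 8157.5 + 2553.5 + 7145.1 ≈ 21585 km.

21585 km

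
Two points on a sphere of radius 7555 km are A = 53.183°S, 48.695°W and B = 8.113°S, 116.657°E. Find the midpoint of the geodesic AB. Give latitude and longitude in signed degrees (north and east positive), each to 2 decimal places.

-65.09°, 96.38°

Central angle δ = 2.0499 rad. Interpolating on the sphere with fraction f = 0.5:
P = [sin((1−f)δ)·A + sin(fδ)·B] / sin δ = 0.9631·A + 0.9631·B in Cartesian coordinates,
giving P = (-0.0468, 0.4186, -0.9070), i.e. latitude -65.09°, longitude 96.38°.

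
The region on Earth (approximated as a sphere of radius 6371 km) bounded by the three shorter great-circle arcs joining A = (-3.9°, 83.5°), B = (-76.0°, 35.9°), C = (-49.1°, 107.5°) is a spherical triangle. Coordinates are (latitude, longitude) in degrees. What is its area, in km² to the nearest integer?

11586425 km²

Side lengths (central angles): a = 0.6707, b = 0.8656, c = 1.3400 rad; semiperimeter s = 1.4382.
By l'Huilier's theorem, tan(E/4) = √[tan(s/2) tan((s−a)/2) tan((s−b)/2) tan((s−c)/2)], giving spherical excess E = 0.2855 rad.
Area = E·R² = 0.2855 × (6371)² ≈ 11586425 km².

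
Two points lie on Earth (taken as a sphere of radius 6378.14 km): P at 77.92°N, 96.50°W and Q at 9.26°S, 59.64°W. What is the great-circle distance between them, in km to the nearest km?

9968 km

Let φ₁ = 1.3600 rad, φ₂ = -0.1616 rad, and Δλ = 0.6433 rad.
cos c = sin φ₁ sin φ₂ + cos φ₁ cos φ₂ cos Δλ = (0.9779)(-0.1609) + (0.2093)(0.9870)(0.8001) = 0.00791,
so c = arccos(0.00791) = 1.56289 rad.
Distance = R·c = 6378.14 × 1.5629 ≈ 9968 km.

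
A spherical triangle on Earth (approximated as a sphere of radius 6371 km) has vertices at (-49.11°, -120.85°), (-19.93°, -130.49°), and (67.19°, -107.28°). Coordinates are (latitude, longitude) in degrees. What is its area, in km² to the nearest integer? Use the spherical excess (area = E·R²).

10312534 km²

Side lengths (central angles): a = 1.5500, b = 2.0377, c = 0.5268 rad; semiperimeter s = 2.0573.
By l'Huilier's theorem, tan(E/4) = √[tan(s/2) tan((s−a)/2) tan((s−b)/2) tan((s−c)/2)], giving spherical excess E = 0.2541 rad.
Area = E·R² = 0.2541 × (6371)² ≈ 10312534 km².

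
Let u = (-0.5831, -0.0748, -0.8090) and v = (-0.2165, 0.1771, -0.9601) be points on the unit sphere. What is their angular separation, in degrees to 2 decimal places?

u·v = 0.8897; |u| = 1.0000, |v| = 1.0000.
cos θ = (u·v)/(|u||v|) = 0.8897, so θ = 27.17°.

27.17°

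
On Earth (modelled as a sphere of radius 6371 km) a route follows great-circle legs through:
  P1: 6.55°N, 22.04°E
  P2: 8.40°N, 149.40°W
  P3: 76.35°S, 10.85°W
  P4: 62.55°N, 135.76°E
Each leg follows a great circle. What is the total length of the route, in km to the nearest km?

Leg P1→P2: central angle 2.8411 rad, distance 18100.9 km.
Leg P2→P3: central angle 1.8933 rad, distance 12062.2 km.
Leg P3→P4: central angle 2.8344 rad, distance 18057.8 km.
Total: 18100.9 + 12062.2 + 18057.8 ≈ 48221 km.

48221 km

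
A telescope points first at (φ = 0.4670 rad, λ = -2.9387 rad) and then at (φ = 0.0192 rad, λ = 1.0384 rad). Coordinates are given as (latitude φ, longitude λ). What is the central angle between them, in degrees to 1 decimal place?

With latitudes φ₁ = 26.757°, φ₂ = 1.100° and longitude difference Δλ = -132.129°:
cos c = sin φ₁ sin φ₂ + cos φ₁ cos φ₂ cos Δλ = (0.4502)(0.0192) + (0.8929)(0.9998)(-0.6708) = -0.59022,
so c = arccos(-0.59022) = 2.20213 rad.
So the angular separation is 126.2°.

126.2°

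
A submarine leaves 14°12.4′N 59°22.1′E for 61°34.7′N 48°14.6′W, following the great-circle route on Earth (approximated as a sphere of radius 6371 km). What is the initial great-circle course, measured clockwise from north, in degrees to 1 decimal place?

332.9°

With φ₁ = 0.2480, φ₂ = 1.0747, Δλ = -1.8782 rad, the forward-azimuth formula gives
θ = atan2( sin Δλ cos φ₂ , cos φ₁ sin φ₂ − sin φ₁ cos φ₂ cos Δλ ) = atan2(-0.4536, 0.8879) = -27.06°.
Adding 360° brings this into [0°, 360°): 332.9°.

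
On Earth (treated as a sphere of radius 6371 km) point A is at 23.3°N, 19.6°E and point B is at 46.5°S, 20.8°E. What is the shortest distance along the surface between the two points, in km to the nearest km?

7762 km

With latitudes φ₁ = 23.300°, φ₂ = -46.500° and longitude difference Δλ = 1.200°:
Haversine: a = sin²(Δφ/2) + cos φ₁ cos φ₂ sin²(Δλ/2) = 0.3274 + (0.9184)(0.6884)(0.0001) = 0.32742.
Central angle c = 2·arcsin(√a) = 1.21839 rad.
Distance = R·c = 6371 × 1.2184 ≈ 7762 km.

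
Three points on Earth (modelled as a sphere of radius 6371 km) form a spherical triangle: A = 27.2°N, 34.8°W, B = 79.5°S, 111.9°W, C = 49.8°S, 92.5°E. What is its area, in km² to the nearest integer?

64799474 km²

Side lengths (central angles): a = 0.8712, b = 2.3420, c = 1.9968 rad; semiperimeter s = 2.6050.
By l'Huilier's theorem, tan(E/4) = √[tan(s/2) tan((s−a)/2) tan((s−b)/2) tan((s−c)/2)], giving spherical excess E = 1.5965 rad.
Area = E·R² = 1.5965 × (6371)² ≈ 64799474 km².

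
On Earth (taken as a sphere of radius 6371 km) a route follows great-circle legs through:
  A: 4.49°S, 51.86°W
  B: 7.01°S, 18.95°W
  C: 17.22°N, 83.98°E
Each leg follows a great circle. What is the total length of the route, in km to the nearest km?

15257 km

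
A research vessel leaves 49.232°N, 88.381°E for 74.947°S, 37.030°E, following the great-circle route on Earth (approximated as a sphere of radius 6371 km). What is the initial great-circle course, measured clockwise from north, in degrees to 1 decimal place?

Δλ = -51.351° = -0.8962 rad.
y = sin Δλ · cos φ₂ = (-0.7810)(0.2597) = -0.2028
x = cos φ₁ sin φ₂ − sin φ₁ cos φ₂ cos Δλ = (0.6530)(-0.9657) − (0.7574)(0.2597)(0.6245) = -0.7534
θ = atan2(y, x) = -164.93°; adding 360° gives 195.1°.

195.1°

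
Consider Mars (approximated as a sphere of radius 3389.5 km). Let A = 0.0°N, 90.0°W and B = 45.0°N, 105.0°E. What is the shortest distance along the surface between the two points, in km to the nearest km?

7873 km

In radians: φ₁ = 0.0000, φ₂ = 0.7854, Δλ = -165.000° = -2.8798 rad.
cos c = sin φ₁ sin φ₂ + cos φ₁ cos φ₂ cos Δλ = (0.0000)(0.7071) + (1.0000)(0.7071)(-0.9659) = -0.68301,
so c = arccos(-0.68301) = 2.32268 rad.
Distance = R·c = 3389.5 × 2.3227 ≈ 7873 km.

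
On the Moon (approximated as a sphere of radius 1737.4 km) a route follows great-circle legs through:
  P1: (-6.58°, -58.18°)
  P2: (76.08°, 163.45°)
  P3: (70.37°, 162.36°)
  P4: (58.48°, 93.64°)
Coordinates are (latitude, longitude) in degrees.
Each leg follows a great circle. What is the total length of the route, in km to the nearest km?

4321 km

Leg P1→P2: central angle 1.8649 rad, distance 3240.0 km.
Leg P2→P3: central angle 0.0998 rad, distance 173.4 km.
Leg P3→P4: central angle 0.5223 rad, distance 907.5 km.
Total: 3240.0 + 173.4 + 907.5 ≈ 4321 km.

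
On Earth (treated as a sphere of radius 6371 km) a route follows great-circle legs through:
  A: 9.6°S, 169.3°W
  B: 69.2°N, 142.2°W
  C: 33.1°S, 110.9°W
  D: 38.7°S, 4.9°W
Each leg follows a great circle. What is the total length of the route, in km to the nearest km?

29646 km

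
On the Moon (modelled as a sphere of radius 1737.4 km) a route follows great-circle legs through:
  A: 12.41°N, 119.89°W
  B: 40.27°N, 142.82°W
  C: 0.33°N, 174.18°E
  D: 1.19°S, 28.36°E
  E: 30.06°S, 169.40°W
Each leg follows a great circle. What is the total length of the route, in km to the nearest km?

11538 km

Leg A→B: central angle 0.6002 rad, distance 1042.8 km.
Leg B→C: central angle 0.9743 rad, distance 1692.8 km.
Leg C→D: central angle 2.5449 rad, distance 4421.5 km.
Leg D→E: central angle 2.5212 rad, distance 4380.4 km.
Total: 1042.8 + 1692.8 + 4421.5 + 4380.4 ≈ 11538 km.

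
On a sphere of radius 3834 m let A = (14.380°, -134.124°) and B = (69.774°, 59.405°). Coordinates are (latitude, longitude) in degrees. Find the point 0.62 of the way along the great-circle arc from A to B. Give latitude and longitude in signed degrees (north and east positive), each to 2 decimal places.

72.93°, -147.86°

Central angle δ = 1.6635 rad. Interpolating on the sphere with fraction f = 0.62:
P = [sin((1−f)δ)·A + sin(fδ)·B] / sin δ = 0.5934·A + 0.8617·B in Cartesian coordinates,
giving P = (-0.2486, -0.1562, 0.9559), i.e. latitude 72.93°, longitude -147.86°.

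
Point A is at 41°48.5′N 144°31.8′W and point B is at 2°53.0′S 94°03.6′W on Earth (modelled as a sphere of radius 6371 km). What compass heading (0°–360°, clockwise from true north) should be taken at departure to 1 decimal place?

120.9°

With φ₁ = 0.7297, φ₂ = -0.0503, Δλ = 0.8809 rad, the forward-azimuth formula gives
θ = atan2( sin Δλ cos φ₂ , cos φ₁ sin φ₂ − sin φ₁ cos φ₂ cos Δλ ) = atan2(0.7703, -0.4613) = 120.91°.
So the initial bearing is 120.9°.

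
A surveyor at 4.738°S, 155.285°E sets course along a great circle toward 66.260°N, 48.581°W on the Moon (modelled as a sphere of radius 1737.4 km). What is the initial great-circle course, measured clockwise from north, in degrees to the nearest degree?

With φ₁ = -0.0827, φ₂ = 1.1565, Δλ = 2.7251 rad, the forward-azimuth formula gives
θ = atan2( sin Δλ cos φ₂ , cos φ₁ sin φ₂ − sin φ₁ cos φ₂ cos Δλ ) = atan2(0.1629, 0.8818) = 10.47°.
So the initial bearing is 10°.

10°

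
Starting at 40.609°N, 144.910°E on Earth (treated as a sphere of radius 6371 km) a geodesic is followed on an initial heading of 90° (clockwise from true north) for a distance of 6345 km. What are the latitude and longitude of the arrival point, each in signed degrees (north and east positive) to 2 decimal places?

20.73°, -151.28°

Angular distance δ = d/R = 6345/6371 = 0.99592 rad; initial bearing θ = 1.5708 rad.
sin φ₂ = sin φ₁ cos δ + cos φ₁ sin δ cos θ = (0.6509)(0.5437) + (0.7592)(0.8393)(0.0000) = 0.3539, so φ₂ = 20.73°.
Δλ = atan2(sin θ sin δ cos φ₁, cos δ − sin φ₁ sin φ₂) = atan2(0.6371, 0.3134) = 63.810°.
λ₂ = 144.910° + 63.810° = 208.72° → -151.28° after wrapping to (−180°, 180°].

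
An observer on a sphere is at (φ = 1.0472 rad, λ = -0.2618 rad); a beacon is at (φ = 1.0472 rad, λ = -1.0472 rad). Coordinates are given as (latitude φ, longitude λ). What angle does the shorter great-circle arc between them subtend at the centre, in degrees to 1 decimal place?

22.1°

In radians: φ₁ = 1.0472, φ₂ = 1.0472, Δλ = -45.000° = -0.7854 rad.
Haversine: a = sin²(Δφ/2) + cos φ₁ cos φ₂ sin²(Δλ/2) = 0.0000 + (0.5000)(0.5000)(0.1464) = 0.03661.
Central angle c = 2·arcsin(√a) = 0.38506 rad.
So the angular separation is 22.1°.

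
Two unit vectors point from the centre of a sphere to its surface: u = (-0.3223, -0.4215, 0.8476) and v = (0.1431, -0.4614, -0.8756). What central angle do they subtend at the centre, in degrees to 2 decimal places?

126.43°

u·v = -0.5938; |u| = 1.0000, |v| = 1.0000.
cos θ = (u·v)/(|u||v|) = -0.5938, so θ = 126.43°.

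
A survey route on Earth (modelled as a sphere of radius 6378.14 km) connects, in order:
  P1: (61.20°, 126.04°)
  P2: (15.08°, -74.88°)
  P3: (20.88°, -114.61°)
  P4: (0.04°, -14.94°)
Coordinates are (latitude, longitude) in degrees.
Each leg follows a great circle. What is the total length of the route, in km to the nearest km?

26613 km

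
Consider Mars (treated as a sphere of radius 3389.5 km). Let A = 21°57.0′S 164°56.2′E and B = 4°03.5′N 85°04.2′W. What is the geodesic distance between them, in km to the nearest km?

In radians: φ₁ = -0.3831, φ₂ = 0.0708, Δλ = 109.993° = 1.9197 rad.
cos c = sin φ₁ sin φ₂ + cos φ₁ cos φ₂ cos Δλ = (-0.3738)(0.0708) + (0.9275)(0.9975)(-0.3419) = -0.34279,
so c = arccos(-0.34279) = 1.92068 rad.
Distance = R·c = 3389.5 × 1.9207 ≈ 6510 km.

6510 km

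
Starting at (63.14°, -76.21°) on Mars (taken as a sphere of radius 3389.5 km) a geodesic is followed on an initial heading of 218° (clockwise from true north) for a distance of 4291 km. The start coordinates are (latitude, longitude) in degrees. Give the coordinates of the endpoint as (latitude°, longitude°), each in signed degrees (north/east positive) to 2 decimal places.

-4.12°, -112.28°

Angular distance δ = d/R = 4291/3389.5 = 1.26597 rad; initial bearing θ = 3.8048 rad.
sin φ₂ = sin φ₁ cos δ + cos φ₁ sin δ cos θ = (0.8921)(0.3001) + (0.4518)(0.9539)(-0.7880) = -0.0719, so φ₂ = -4.12°.
Δλ = atan2(sin θ sin δ cos φ₁, cos δ − sin φ₁ sin φ₂) = atan2(-0.2653, 0.3642) = -36.072°.
λ₂ = -76.210° − 36.072° = -112.28°.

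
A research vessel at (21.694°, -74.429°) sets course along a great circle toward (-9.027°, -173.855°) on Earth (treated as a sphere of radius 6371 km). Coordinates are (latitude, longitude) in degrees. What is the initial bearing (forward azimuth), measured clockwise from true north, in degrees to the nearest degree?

Δλ = -99.426° = -1.7353 rad.
y = sin Δλ · cos φ₂ = (-0.9865)(0.9876) = -0.9743
x = cos φ₁ sin φ₂ − sin φ₁ cos φ₂ cos Δλ = (0.9292)(-0.1569) − (0.3696)(0.9876)(-0.1638) = -0.0860
θ = atan2(y, x) = -95.04°; adding 360° gives 265°.

265°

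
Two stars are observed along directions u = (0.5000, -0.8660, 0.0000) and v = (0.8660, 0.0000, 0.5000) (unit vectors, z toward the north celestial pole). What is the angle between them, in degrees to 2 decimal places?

u·v = 0.4330; |u| = 1.0000, |v| = 1.0000.
cos θ = (u·v)/(|u||v|) = 0.4330, so θ = 64.34°.

64.34°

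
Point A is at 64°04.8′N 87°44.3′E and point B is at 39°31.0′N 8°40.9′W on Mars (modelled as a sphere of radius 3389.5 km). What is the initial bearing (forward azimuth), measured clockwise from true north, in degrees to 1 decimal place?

With φ₁ = 1.1184, φ₂ = 0.6897, Δλ = -1.6828 rad, the forward-azimuth formula gives
θ = atan2( sin Δλ cos φ₂ , cos φ₁ sin φ₂ − sin φ₁ cos φ₂ cos Δλ ) = atan2(-0.7666, 0.3557) = -65.11°.
Adding 360° brings this into [0°, 360°): 294.9°.

294.9°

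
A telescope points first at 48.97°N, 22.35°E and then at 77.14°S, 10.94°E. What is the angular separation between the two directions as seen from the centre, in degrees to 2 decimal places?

Let φ₁ = 0.8547 rad, φ₂ = -1.3463 rad, and Δλ = -0.1991 rad.
cos c = sin φ₁ sin φ₂ + cos φ₁ cos φ₂ cos Δλ = (0.7544)(-0.9749) + (0.6565)(0.2226)(0.9802) = -0.59222,
so c = arccos(-0.59222) = 2.20461 rad.
So the angular separation is 126.32°.

126.32°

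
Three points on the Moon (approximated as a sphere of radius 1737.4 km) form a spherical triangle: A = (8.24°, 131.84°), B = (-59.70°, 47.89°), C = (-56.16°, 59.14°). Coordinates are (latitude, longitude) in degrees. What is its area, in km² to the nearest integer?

Side lengths (central angles): a = 0.1210, b = 1.5259, c = 1.6420 rad; semiperimeter s = 1.6444.
By l'Huilier's theorem, tan(E/4) = √[tan(s/2) tan((s−a)/2) tan((s−b)/2) tan((s−c)/2)], giving spherical excess E = 0.0346 rad.
Area = E·R² = 0.0346 × (1737.4)² ≈ 104482 km².

104482 km²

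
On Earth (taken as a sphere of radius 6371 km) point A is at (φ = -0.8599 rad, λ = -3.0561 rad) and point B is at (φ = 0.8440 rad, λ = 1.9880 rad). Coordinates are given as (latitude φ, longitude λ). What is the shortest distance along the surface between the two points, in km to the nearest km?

In radians: φ₁ = -0.8599, φ₂ = 0.8440, Δλ = -70.994° = -1.2391 rad.
cos c = sin φ₁ sin φ₂ + cos φ₁ cos φ₂ cos Δλ = (-0.7578)(0.7473) + (0.6525)(0.6645)(0.3257) = -0.42509,
so c = arccos(-0.42509) = 2.00986 rad.
Distance = R·c = 6371 × 2.0099 ≈ 12805 km.

12805 km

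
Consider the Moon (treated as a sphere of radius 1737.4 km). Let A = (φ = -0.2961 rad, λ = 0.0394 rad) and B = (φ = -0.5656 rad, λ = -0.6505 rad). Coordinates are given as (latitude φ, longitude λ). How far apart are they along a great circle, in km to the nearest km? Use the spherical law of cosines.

1177 km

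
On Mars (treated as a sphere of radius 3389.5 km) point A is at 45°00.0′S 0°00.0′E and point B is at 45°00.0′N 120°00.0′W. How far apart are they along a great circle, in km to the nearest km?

8199 km

With latitudes φ₁ = -45.000°, φ₂ = 45.000° and longitude difference Δλ = -120.000°:
cos c = sin φ₁ sin φ₂ + cos φ₁ cos φ₂ cos Δλ = (-0.7071)(0.7071) + (0.7071)(0.7071)(-0.5000) = -0.75000,
so c = arccos(-0.75000) = 2.41886 rad.
Distance = R·c = 3389.5 × 2.4189 ≈ 8199 km.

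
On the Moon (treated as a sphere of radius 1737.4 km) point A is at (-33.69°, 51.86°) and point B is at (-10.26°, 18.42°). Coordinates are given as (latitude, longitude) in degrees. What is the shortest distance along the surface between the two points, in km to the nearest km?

1169 km

Let φ₁ = -0.5880 rad, φ₂ = -0.1791 rad, and Δλ = -0.5836 rad.
Haversine: a = sin²(Δφ/2) + cos φ₁ cos φ₂ sin²(Δλ/2) = 0.0412 + (0.8321)(0.9840)(0.0828) = 0.10899.
Central angle c = 2·arcsin(√a) = 0.67291 rad.
Distance = R·c = 1737.4 × 0.6729 ≈ 1169 km.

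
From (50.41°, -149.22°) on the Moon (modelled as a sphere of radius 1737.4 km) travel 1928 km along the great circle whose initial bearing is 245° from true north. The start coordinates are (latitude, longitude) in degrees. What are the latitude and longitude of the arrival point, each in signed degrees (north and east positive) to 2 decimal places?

5.84°, 156.10°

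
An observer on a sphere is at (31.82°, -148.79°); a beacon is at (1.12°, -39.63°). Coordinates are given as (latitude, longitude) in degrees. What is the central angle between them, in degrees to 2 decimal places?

With latitudes φ₁ = 31.820°, φ₂ = 1.120° and longitude difference Δλ = 109.160°:
Haversine: a = sin²(Δφ/2) + cos φ₁ cos φ₂ sin²(Δλ/2) = 0.0701 + (0.8497)(0.9998)(0.6641) = 0.63426.
Central angle c = 2·arcsin(√a) = 1.84265 rad.
So the angular separation is 105.58°.

105.58°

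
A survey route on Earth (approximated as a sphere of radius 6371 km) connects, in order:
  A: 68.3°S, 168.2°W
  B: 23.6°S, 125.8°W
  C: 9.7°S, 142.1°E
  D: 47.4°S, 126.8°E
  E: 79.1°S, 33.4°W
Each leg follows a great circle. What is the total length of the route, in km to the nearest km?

25839 km

Leg A→B: central angle 0.8993 rad, distance 5729.2 km.
Leg B→C: central angle 1.5364 rad, distance 9788.6 km.
Leg C→D: central angle 0.6957 rad, distance 4432.6 km.
Leg D→E: central angle 0.9243 rad, distance 5888.7 km.
Total: 5729.2 + 9788.6 + 4432.6 + 5888.7 ≈ 25839 km.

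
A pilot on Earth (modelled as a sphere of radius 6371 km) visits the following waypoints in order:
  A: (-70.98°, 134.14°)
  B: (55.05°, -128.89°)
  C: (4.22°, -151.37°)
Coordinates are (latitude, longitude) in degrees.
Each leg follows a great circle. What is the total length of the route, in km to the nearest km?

Leg A→B: central angle 2.4940 rad, distance 15889.5 km.
Leg B→C: central angle 0.9420 rad, distance 6001.2 km.
Total: 15889.5 + 6001.2 ≈ 21891 km.

21891 km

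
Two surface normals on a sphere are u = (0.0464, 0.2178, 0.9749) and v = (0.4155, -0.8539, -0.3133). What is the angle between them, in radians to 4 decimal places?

u·v = -0.4721; |u| = 1.0000, |v| = 1.0000.
cos θ = (u·v)/(|u||v|) = -0.4721, so θ = 2.0625 rad.

2.0625 rad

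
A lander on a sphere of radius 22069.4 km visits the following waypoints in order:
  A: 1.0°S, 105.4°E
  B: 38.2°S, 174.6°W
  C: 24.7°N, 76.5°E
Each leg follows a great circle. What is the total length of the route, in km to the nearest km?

Leg A→B: central angle 1.4230 rad, distance 31405.3 km.
Leg B→C: central angle 2.0825 rad, distance 45959.8 km.
Total: 31405.3 + 45959.8 ≈ 77365 km.

77365 km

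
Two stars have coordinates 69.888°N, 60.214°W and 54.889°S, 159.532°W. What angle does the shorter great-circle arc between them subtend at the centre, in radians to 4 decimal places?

2.4984 rad

In radians: φ₁ = 1.2198, φ₂ = -0.9580, Δλ = -99.318° = -1.7334 rad.
Haversine: a = sin²(Δφ/2) + cos φ₁ cos φ₂ sin²(Δλ/2) = 0.7852 + (0.3439)(0.5752)(0.5810) = 0.90009.
Central angle c = 2·arcsin(√a) = 2.49839 rad.
So the angular separation is 2.4984 rad.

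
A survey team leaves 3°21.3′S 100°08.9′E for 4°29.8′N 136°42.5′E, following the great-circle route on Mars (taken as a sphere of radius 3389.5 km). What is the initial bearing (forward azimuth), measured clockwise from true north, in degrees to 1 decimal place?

With φ₁ = -0.0586, φ₂ = 0.0785, Δλ = 0.6381 rad, the forward-azimuth formula gives
θ = atan2( sin Δλ cos φ₂ , cos φ₁ sin φ₂ − sin φ₁ cos φ₂ cos Δλ ) = atan2(0.5938, 0.1251) = 78.10°.
So the initial bearing is 78.1°.

78.1°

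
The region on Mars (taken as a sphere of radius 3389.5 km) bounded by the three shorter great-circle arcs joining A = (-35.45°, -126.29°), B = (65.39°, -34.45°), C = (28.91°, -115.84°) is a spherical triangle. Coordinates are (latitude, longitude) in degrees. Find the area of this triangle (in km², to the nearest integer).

4214088 km²

Side lengths (central angles): a = 1.0540, b = 1.1364, c = 2.1391 rad; semiperimeter s = 2.1647.
By l'Huilier's theorem, tan(E/4) = √[tan(s/2) tan((s−a)/2) tan((s−b)/2) tan((s−c)/2)], giving spherical excess E = 0.3668 rad.
Area = E·R² = 0.3668 × (3389.5)² ≈ 4214088 km².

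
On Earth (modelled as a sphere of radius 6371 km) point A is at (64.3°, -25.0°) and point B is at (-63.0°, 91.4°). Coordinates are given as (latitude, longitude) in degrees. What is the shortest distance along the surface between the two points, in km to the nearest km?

17004 km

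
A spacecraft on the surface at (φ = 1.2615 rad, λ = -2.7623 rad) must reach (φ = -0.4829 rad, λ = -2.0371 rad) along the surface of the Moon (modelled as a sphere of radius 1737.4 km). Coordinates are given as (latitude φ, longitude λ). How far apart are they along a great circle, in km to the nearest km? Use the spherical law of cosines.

In radians: φ₁ = 1.2615, φ₂ = -0.4829, Δλ = 41.551° = 0.7252 rad.
cos c = sin φ₁ sin φ₂ + cos φ₁ cos φ₂ cos Δλ = (0.9525)(-0.4643) + (0.3044)(0.8857)(0.7484) = -0.24057,
so c = arccos(-0.24057) = 1.81375 rad.
Distance = R·c = 1737.4 × 1.8137 ≈ 3151 km.

3151 km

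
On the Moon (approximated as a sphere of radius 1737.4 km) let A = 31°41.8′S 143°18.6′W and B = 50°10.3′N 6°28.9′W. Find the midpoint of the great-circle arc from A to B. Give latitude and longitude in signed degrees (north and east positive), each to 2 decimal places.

The central angle between A and B is δ = 2.4997 rad.
With f = 0.5, the slerp weights are sin((1−f)δ)/sin δ = 1.5849 and sin(fδ)/sin δ = 1.5849.
Weighted sum of the unit vectors: (1.5849)·(-0.6823,-0.5084,-0.5254) + (1.5849)·(0.6364,-0.0723,0.7680) = (-0.0727, -0.9203, 0.3844).
Converting back: φ = atan2(z, √(x²+y²)) = 22.61°, λ = atan2(y, x) = -94.52°.

22.61°, -94.52°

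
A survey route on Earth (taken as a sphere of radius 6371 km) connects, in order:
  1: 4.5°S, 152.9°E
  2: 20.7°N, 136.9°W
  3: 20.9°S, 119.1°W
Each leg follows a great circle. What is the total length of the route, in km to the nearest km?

13159 km

Leg 1→2: central angle 1.2785 rad, distance 8145.3 km.
Leg 2→3: central angle 0.7870 rad, distance 5014.1 km.
Total: 8145.3 + 5014.1 ≈ 13159 km.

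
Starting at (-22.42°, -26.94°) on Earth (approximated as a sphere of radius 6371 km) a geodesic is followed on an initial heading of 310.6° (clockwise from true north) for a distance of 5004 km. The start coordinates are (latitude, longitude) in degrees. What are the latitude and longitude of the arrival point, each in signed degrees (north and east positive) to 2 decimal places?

8.96°, -59.86°

Angular distance δ = d/R = 5004/6371 = 0.78543 rad; initial bearing θ = 5.4210 rad.
sin φ₂ = sin φ₁ cos δ + cos φ₁ sin δ cos θ = (-0.3814)(0.7071) + (0.9244)(0.7071)(0.6508) = 0.1557, so φ₂ = 8.96°.
Δλ = atan2(sin θ sin δ cos φ₁, cos δ − sin φ₁ sin φ₂) = atan2(-0.4963, 0.7665) = -32.925°.
λ₂ = -26.940° − 32.925° = -59.86°.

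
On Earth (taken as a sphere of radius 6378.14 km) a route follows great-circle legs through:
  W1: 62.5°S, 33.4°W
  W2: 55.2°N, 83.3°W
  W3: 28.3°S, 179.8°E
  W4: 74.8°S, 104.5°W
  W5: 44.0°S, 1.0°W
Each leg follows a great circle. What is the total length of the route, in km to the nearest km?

Leg W1→W2: central angle 2.1635 rad, distance 13799.3 km.
Leg W2→W3: central angle 2.0372 rad, distance 12993.5 km.
Leg W3→W4: central angle 1.0303 rad, distance 6571.7 km.
Leg W4→W5: central angle 0.8940 rad, distance 5701.8 km.
Total: 13799.3 + 12993.5 + 6571.7 + 5701.8 ≈ 39066 km.

39066 km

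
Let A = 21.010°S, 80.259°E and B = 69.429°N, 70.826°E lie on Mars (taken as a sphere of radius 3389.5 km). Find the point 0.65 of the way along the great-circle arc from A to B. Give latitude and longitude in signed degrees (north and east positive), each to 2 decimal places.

Central angle δ = 1.5829 rad. Interpolating on the sphere with fraction f = 0.65:
P = [sin((1−f)δ)·A + sin(fδ)·B] / sin δ = 0.5261·A + 0.8568·B in Cartesian coordinates,
giving P = (0.1820, 0.7684, 0.6135), i.e. latitude 37.84°, longitude 76.68°.

37.84°, 76.68°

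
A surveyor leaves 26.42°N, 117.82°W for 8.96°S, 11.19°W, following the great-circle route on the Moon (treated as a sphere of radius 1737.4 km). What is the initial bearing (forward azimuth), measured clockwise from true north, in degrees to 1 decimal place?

90.8°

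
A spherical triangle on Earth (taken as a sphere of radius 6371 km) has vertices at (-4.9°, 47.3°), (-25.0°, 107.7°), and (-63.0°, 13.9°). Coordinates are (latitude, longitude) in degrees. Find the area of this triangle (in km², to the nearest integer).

Side lengths (central angles): a = 1.2140, b = 1.0998, c = 1.0677 rad; semiperimeter s = 1.6908.
By l'Huilier's theorem, tan(E/4) = √[tan(s/2) tan((s−a)/2) tan((s−b)/2) tan((s−c)/2)], giving spherical excess E = 0.6498 rad.
Area = E·R² = 0.6498 × (6371)² ≈ 26375680 km².

26375680 km²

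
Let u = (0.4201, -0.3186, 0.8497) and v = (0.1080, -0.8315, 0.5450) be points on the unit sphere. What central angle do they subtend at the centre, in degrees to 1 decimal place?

39.3°

u·v = 0.7734; |u| = 1.0000, |v| = 1.0000.
cos θ = (u·v)/(|u||v|) = 0.7733, so θ = 39.3°.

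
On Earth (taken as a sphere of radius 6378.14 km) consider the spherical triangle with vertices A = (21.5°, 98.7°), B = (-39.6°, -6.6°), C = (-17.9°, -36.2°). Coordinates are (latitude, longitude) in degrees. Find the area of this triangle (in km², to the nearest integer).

Side lengths (central angles): a = 0.5855, b = 2.4003, c = 2.0073 rad; semiperimeter s = 2.4966.
By l'Huilier's theorem, tan(E/4) = √[tan(s/2) tan((s−a)/2) tan((s−b)/2) tan((s−c)/2)], giving spherical excess E = 0.8875 rad.
Area = E·R² = 0.8875 × (6378.14)² ≈ 36105575 km².

36105575 km²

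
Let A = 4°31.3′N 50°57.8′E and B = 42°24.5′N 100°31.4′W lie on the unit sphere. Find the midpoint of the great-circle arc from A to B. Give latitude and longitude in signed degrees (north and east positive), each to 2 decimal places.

Central angle δ = 2.2063 rad. Interpolating on the sphere with fraction f = 0.5:
P = [sin((1−f)δ)·A + sin(fδ)·B] / sin δ = 1.1092·A + 1.1092·B in Cartesian coordinates,
giving P = (0.5468, 0.0537, 0.8355), i.e. latitude 56.67°, longitude 5.61°.

56.67°, 5.61°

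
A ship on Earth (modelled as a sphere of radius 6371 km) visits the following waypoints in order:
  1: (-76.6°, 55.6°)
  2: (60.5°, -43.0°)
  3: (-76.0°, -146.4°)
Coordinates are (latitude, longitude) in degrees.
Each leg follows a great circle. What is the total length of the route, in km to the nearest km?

33408 km

Leg 1→2: central angle 2.6134 rad, distance 16650.1 km.
Leg 2→3: central angle 2.6303 rad, distance 16757.6 km.
Total: 16650.1 + 16757.6 ≈ 33408 km.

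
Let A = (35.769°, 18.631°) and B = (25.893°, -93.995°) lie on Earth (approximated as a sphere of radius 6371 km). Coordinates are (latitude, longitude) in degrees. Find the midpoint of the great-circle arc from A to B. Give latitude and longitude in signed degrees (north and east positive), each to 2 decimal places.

The central angle between A and B is δ = 1.5964 rad.
With f = 0.5, the slerp weights are sin((1−f)δ)/sin δ = 0.7163 and sin(fδ)/sin δ = 0.7163.
Weighted sum of the unit vectors: (0.7163)·(0.7689,0.2592,0.5845) + (0.7163)·(-0.0627,-0.8974,0.4367) = (0.5059, -0.4572, 0.7315).
Converting back: φ = atan2(z, √(x²+y²)) = 47.01°, λ = atan2(y, x) = -42.11°.

47.01°, -42.11°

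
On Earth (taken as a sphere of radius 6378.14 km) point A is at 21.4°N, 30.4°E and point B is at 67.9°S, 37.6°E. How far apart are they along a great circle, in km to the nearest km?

In radians: φ₁ = 0.3735, φ₂ = -1.1851, Δλ = 7.200° = 0.1257 rad.
cos c = sin φ₁ sin φ₂ + cos φ₁ cos φ₂ cos Δλ = (0.3649)(-0.9265) + (0.9311)(0.3762)(0.9921) = 0.00945,
so c = arccos(0.00945) = 1.56134 rad.
Distance = R·c = 6378.14 × 1.5613 ≈ 9958 km.

9958 km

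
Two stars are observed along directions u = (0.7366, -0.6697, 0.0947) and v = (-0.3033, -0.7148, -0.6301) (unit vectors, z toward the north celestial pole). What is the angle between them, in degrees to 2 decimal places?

78.72°

u·v = 0.1956; |u| = 1.0000, |v| = 1.0000.
cos θ = (u·v)/(|u||v|) = 0.1956, so θ = 78.72°.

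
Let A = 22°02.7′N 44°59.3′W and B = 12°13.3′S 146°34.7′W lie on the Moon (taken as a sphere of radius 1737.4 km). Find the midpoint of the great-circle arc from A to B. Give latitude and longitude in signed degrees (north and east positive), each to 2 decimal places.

7.74°, -97.64°

Central angle δ = 1.8353 rad. Interpolating on the sphere with fraction f = 0.5:
P = [sin((1−f)δ)·A + sin(fδ)·B] / sin δ = 0.8228·A + 0.8228·B in Cartesian coordinates,
giving P = (-0.1318, -0.9821, 0.1346), i.e. latitude 7.74°, longitude -97.64°.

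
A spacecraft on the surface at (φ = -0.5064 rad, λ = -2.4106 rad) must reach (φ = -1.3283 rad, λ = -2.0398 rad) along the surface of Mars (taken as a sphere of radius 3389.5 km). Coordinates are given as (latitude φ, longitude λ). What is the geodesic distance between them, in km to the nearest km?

2851 km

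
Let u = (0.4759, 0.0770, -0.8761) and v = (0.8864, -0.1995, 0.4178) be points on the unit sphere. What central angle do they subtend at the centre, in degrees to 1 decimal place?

87.7°

u·v = 0.0404; |u| = 1.0000, |v| = 1.0000.
cos θ = (u·v)/(|u||v|) = 0.0404, so θ = 87.7°.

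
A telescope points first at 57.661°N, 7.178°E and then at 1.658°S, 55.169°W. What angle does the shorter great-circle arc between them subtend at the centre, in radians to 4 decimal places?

1.3452 rad

Let φ₁ = 1.0064 rad, φ₂ = -0.0289 rad, and Δλ = -1.0882 rad.
cos c = sin φ₁ sin φ₂ + cos φ₁ cos φ₂ cos Δλ = (0.8449)(-0.0289) + (0.5349)(0.9996)(0.4641) = 0.22372,
so c = arccos(0.22372) = 1.34517 rad.
So the angular separation is 1.3452 rad.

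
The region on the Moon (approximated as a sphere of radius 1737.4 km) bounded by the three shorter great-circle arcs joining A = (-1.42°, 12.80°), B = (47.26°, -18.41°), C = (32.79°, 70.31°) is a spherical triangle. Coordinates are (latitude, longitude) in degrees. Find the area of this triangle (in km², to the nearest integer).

Side lengths (central angles): a = 1.1478, b = 1.1174, c = 0.9739 rad; semiperimeter s = 1.6196.
By l'Huilier's theorem, tan(E/4) = √[tan(s/2) tan((s−a)/2) tan((s−b)/2) tan((s−c)/2)], giving spherical excess E = 0.5844 rad.
Area = E·R² = 0.5844 × (1737.4)² ≈ 1764107 km².

1764107 km²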